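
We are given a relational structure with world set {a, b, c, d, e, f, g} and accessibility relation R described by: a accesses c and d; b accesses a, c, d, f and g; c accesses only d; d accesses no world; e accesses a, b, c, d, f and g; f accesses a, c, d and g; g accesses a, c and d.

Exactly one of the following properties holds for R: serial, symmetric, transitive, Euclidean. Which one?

Serial: no — d has no R-successor.
Symmetric: no — a R c but not c R a.
Transitive: yes — every two-step R-path is closed by a direct edge.
Euclidean: no — a R d and a R c, but not d R c.
Only transitive holds.

transitive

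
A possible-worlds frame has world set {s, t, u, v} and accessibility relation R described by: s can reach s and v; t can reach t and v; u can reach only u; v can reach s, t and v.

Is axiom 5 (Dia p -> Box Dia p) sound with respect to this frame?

Axiom 5 corresponds to the accessibility relation being Euclidean.
Euclidean: no — v R s and v R t, but not s R t.

No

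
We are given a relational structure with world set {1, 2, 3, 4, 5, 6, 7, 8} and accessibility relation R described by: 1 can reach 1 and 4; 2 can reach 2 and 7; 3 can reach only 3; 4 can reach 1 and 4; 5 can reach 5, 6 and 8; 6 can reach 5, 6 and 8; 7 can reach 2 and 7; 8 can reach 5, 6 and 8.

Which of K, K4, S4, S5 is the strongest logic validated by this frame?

Transitive (axiom 4): yes — every two-step R-path is closed by a direct edge.
Reflexive (axiom T): yes — every world is R-related to itself.
Euclidean (axiom 5): yes — any two successors of a common world are R-related.
So F validates K, K4, S4, S5. The strongest is S5.

S5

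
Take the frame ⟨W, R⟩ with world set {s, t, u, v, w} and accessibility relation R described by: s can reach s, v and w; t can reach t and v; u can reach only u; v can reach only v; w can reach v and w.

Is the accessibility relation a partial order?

Yes

Reflexive: yes — every world is R-related to itself.
Transitive: yes — every two-step R-path is closed by a direct edge.
Antisymmetric: yes — no distinct pair is related both ways.
So R is a partial order.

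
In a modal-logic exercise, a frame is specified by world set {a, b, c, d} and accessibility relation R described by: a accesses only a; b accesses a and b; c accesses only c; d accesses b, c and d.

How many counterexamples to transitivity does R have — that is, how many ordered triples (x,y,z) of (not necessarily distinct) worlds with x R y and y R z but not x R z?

1

Enumerating: (d,b,a).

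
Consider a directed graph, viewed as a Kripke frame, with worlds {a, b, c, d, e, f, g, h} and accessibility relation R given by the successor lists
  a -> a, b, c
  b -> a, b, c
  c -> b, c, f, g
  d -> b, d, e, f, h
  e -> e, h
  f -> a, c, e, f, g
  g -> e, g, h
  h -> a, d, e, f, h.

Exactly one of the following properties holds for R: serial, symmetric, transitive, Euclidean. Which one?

serial

Serial: yes — every world has a successor (e.g. a R a).
Symmetric: no — a R c but not c R a.
Transitive: no — a R c and c R f, but not a R f.
Euclidean: no — b R c and b R a, but not c R a.
Only serial holds.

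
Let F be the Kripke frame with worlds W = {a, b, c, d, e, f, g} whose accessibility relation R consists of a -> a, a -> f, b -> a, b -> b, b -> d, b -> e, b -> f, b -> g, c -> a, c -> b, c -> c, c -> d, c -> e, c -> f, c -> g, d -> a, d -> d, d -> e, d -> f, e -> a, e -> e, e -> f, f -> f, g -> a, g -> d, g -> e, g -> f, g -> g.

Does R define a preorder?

Reflexive: yes — every world is R-related to itself.
Transitive: yes — every two-step R-path is closed by a direct edge.
So R is a preorder.

Yes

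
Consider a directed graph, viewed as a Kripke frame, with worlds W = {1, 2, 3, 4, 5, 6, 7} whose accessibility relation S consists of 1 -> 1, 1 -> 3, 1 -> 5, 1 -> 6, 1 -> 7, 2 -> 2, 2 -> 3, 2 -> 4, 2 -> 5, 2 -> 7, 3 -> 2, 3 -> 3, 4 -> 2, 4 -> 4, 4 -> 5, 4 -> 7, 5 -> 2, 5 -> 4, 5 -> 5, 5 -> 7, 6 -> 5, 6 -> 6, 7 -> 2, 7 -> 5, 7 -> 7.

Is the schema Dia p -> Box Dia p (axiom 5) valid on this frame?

The schema 5 characterises exactly the Euclidean frames.
Euclidean: no — 1 S 3 and 1 S 5, but not 3 S 5.

No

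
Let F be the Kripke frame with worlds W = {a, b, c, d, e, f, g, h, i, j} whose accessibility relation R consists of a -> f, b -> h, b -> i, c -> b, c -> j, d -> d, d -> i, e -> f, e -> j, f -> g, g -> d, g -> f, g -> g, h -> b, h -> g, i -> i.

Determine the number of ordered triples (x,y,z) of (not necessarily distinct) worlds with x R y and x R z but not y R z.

20

Enumerating: (a,f,f), (b,h,h), (b,h,i), (b,i,h), (c,b,b), (c,b,j), (c,j,b), (c,j,j), (d,i,d), (e,f,f), (e,f,j), (e,j,f), … and 8 more.
Total: 20.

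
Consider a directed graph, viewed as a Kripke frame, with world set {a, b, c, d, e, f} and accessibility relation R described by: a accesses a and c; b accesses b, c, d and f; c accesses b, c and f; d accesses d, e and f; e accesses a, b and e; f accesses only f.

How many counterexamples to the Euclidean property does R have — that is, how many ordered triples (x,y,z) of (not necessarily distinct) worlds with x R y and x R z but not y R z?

17

Enumerating: (a,c,a), (b,c,d), (b,d,b), (b,d,c), (b,f,b), (b,f,c), (b,f,d), (c,f,b), (c,f,c), (d,e,d), (d,e,f), (d,f,d), (d,f,e), (e,a,b), (e,a,e), (e,b,a), (e,b,e).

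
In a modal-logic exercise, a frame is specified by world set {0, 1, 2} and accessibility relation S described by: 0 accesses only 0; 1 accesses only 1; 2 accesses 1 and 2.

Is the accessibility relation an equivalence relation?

Reflexive: yes — every world is S-related to itself.
Symmetric: no — 2 S 1 but not 1 S 2.
Transitive: yes — every two-step S-path is closed by a direct edge.
So S is not an equivalence relation.

No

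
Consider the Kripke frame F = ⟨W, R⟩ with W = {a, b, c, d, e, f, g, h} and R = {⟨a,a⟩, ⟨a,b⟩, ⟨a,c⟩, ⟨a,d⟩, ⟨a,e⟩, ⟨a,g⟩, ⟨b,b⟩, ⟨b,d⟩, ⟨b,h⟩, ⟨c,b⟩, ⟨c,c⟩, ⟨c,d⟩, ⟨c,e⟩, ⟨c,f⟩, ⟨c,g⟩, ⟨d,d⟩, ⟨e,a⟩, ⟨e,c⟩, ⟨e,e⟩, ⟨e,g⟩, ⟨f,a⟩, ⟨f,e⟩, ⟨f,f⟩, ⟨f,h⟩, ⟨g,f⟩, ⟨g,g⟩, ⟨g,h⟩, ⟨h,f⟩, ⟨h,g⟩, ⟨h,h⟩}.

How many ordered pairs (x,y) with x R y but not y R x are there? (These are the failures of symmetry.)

Enumerating: (a,b), (a,c), (a,d), (a,g), (b,d), (b,h), (c,b), (c,d), (c,f), (c,g), (e,g), (f,a), (f,e), (g,f).

14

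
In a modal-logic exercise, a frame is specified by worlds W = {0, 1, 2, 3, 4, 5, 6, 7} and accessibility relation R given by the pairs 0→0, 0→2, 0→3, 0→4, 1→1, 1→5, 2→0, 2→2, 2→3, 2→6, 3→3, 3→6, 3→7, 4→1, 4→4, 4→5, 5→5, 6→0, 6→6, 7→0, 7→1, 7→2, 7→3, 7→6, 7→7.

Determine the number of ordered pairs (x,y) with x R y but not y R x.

Enumerating: (0,3), (0,4), (1,5), (2,3), (2,6), (3,6), (4,1), (4,5), (6,0), (7,0), (7,1), (7,2), (7,6).

13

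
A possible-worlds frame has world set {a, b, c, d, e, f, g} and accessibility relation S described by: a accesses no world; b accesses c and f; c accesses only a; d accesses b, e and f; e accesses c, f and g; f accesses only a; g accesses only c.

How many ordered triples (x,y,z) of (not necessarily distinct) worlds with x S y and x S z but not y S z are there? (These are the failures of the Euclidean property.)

Enumerating: (b,c,c), (b,c,f), (b,f,c), (b,f,f), (c,a,a), (d,b,b), (d,b,e), (d,e,b), (d,e,e), (d,f,b), (d,f,e), (d,f,f), … and 10 more.
Total: 22.

22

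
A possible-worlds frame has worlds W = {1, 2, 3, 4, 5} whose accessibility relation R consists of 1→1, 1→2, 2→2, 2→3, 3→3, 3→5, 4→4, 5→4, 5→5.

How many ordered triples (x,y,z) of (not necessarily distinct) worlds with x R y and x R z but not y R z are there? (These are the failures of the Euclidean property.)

Enumerating: (1,2,1), (2,3,2), (3,5,3), (5,4,5).

4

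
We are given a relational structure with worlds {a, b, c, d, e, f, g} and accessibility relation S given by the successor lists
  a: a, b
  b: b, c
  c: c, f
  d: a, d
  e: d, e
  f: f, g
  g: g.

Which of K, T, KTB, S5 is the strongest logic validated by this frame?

Reflexive (axiom T): yes — every world is S-related to itself.
Symmetric (axiom B): no — a S b but not b S a.
Euclidean (axiom 5): no — a S b and a S a, but not b S a.
So F validates K, T; KTB would additionally require S to be symmetric. The strongest is T.

T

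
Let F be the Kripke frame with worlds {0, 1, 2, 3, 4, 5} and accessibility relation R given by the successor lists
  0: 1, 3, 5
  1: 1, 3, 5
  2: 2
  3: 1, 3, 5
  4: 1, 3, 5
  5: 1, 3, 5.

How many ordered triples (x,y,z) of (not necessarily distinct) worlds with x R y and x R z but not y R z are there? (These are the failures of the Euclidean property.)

0

R is Euclidean; there are no such tuples.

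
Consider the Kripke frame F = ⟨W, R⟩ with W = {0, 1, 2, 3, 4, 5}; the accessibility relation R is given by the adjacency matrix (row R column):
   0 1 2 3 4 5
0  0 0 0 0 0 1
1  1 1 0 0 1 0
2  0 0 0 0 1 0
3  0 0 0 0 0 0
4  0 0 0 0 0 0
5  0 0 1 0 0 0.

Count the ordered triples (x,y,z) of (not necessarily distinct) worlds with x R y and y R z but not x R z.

Enumerating: (0,5,2), (1,0,5), (5,2,4).

3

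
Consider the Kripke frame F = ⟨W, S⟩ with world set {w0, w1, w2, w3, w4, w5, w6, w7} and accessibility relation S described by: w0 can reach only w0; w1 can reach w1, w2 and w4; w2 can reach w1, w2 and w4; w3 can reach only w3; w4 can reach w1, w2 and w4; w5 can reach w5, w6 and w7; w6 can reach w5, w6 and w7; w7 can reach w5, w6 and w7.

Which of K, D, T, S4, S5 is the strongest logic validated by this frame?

S5

Serial (axiom D): yes — every world has a successor (e.g. w0 S w0).
Reflexive (axiom T): yes — every world is S-related to itself.
Transitive (axiom 4): yes — every two-step S-path is closed by a direct edge.
Euclidean (axiom 5): yes — any two successors of a common world are S-related.
So F validates K, D, T, S4, S5. The strongest is S5.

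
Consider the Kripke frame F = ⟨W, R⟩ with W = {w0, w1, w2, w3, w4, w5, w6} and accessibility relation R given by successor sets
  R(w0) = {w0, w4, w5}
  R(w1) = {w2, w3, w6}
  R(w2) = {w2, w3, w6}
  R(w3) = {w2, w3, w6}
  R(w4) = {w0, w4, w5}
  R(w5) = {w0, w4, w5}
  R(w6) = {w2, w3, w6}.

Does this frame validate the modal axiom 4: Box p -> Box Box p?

The schema 4 characterises exactly the transitive frames.
Transitive: yes — every two-step R-path is closed by a direct edge.

Yes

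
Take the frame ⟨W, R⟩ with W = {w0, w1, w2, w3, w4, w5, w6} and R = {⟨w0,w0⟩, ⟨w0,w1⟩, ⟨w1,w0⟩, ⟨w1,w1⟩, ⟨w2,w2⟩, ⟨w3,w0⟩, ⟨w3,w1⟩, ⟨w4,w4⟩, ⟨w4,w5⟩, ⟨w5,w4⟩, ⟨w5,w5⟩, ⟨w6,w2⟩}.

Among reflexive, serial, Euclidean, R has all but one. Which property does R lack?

reflexive

Reflexive: no — w3 is not related to itself.
Serial: yes — every world has a successor (e.g. w0 R w0).
Euclidean: yes — any two successors of a common world are R-related.
Only reflexive fails.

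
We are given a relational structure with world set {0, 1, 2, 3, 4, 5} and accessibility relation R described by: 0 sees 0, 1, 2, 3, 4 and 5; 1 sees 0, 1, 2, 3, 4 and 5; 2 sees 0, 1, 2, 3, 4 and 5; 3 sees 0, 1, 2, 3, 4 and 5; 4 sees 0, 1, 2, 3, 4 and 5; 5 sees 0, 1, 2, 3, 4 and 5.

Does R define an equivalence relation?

Reflexive: yes — every world is R-related to itself.
Symmetric: yes — every pair in R has its reverse in R.
Transitive: yes — every two-step R-path is closed by a direct edge.
So R is an equivalence relation.

Yes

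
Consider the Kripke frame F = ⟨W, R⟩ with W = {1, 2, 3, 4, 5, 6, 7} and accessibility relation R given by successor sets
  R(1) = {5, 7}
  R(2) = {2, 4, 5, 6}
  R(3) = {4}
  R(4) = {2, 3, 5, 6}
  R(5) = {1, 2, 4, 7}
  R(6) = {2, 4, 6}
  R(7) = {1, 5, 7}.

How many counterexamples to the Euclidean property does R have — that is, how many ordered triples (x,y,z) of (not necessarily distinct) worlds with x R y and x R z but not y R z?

29

Enumerating: (1,5,5), (2,4,4), (2,5,5), (2,5,6), (2,6,5), (3,4,4), (4,2,3), (4,3,2), (4,3,3), (4,3,5), (4,3,6), (4,5,3), … and 17 more.
Total: 29.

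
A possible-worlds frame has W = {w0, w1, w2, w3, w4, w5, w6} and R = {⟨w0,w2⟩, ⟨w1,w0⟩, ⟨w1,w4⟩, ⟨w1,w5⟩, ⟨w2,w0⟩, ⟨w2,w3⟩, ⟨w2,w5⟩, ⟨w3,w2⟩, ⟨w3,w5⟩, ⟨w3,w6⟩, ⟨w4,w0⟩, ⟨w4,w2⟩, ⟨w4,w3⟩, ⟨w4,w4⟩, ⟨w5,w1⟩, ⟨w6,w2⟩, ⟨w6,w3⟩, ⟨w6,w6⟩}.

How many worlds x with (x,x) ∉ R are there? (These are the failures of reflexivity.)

Enumerating: w0, w1, w2, w3, w5.

5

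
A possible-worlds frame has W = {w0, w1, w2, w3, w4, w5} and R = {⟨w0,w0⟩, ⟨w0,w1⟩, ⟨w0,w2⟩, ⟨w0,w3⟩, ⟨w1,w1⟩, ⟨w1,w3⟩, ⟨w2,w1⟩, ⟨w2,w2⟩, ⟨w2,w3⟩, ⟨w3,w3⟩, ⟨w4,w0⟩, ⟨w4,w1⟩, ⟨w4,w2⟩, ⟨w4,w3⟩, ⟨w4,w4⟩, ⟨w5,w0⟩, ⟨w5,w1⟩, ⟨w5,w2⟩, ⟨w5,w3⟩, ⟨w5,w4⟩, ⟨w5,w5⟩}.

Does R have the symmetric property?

No

Symmetric: no — w0 R w1 but not w1 R w0.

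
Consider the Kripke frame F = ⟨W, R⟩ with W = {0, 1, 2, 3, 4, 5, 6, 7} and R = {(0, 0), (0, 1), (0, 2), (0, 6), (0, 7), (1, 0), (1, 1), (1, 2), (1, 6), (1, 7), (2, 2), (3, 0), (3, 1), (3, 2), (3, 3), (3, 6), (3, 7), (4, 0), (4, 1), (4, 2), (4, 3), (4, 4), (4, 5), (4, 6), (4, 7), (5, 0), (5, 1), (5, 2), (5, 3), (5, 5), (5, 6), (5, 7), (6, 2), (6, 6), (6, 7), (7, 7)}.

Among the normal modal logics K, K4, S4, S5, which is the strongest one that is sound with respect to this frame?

S4

Transitive (axiom 4): yes — every two-step R-path is closed by a direct edge.
Reflexive (axiom T): yes — every world is R-related to itself.
Euclidean (axiom 5): no — 0 R 2 and 0 R 1, but not 2 R 1.
So F validates K, K4, S4; S5 would additionally require R to be Euclidean. The strongest is S4.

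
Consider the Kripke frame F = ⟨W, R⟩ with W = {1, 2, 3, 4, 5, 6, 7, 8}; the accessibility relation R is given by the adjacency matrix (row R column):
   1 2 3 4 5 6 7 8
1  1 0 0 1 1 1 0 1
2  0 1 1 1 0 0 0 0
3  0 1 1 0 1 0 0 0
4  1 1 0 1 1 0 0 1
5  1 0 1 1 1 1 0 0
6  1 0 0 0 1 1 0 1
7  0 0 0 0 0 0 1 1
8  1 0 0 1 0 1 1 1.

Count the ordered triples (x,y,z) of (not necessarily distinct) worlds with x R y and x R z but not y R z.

Enumerating: (1,4,6), (1,5,8), (1,6,4), (1,8,5), (2,3,4), (2,4,3), (3,2,5), (3,5,2), (4,1,2), (4,2,1), (4,2,5), (4,2,8), … and 22 more.
Total: 34.

34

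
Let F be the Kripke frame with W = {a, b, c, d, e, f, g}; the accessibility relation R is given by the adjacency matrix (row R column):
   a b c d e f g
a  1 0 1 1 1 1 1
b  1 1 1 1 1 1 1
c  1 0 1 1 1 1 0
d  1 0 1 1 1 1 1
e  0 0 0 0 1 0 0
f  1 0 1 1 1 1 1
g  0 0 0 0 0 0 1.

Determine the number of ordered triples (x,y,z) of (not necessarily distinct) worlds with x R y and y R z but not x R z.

Enumerating: (c,a,g), (c,d,g), (c,f,g).

3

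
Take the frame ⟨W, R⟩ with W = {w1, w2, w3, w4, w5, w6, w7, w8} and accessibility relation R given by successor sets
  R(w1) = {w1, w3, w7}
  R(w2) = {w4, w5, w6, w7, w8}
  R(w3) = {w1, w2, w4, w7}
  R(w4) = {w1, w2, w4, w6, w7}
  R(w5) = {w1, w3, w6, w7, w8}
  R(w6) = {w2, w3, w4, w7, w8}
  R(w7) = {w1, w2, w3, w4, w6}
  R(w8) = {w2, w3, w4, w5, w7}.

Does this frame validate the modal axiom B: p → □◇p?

Axiom B corresponds to the accessibility relation being symmetric.
Symmetric: no — w2 R w5 but not w5 R w2.

No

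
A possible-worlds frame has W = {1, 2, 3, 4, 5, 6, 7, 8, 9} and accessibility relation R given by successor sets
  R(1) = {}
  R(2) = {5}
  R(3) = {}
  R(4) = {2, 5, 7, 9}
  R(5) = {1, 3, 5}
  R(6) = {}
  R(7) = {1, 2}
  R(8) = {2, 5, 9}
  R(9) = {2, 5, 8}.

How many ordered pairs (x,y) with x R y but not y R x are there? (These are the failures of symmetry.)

13

Enumerating: (2,5), (4,2), (4,5), (4,7), (4,9), (5,1), (5,3), (7,1), (7,2), (8,2), (8,5), (9,2), (9,5).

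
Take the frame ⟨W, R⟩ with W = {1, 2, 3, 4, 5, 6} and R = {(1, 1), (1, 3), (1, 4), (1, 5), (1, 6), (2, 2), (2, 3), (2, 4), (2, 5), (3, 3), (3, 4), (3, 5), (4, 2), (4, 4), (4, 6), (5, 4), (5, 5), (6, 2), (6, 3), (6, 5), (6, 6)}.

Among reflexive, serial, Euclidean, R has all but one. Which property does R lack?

Reflexive: yes — every world is R-related to itself.
Serial: yes — every world has a successor (e.g. 1 R 1).
Euclidean: no — 1 R 3 and 1 R 6, but not 3 R 6.
Only Euclidean fails.

Euclidean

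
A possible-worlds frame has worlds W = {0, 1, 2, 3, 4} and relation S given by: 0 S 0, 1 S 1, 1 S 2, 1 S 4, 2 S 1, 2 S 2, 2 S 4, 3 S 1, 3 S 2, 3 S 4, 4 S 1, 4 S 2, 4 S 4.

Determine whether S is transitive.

Transitive: yes — every two-step S-path is closed by a direct edge.

Yes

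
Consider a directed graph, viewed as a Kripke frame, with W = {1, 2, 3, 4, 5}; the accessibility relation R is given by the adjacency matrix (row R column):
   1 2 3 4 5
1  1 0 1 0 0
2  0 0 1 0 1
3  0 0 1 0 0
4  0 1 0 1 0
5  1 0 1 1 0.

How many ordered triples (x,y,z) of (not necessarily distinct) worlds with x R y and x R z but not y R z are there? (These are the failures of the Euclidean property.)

10

Enumerating: (1,3,1), (2,3,5), (2,5,5), (4,2,2), (4,2,4), (5,1,4), (5,3,1), (5,3,4), (5,4,1), (5,4,3).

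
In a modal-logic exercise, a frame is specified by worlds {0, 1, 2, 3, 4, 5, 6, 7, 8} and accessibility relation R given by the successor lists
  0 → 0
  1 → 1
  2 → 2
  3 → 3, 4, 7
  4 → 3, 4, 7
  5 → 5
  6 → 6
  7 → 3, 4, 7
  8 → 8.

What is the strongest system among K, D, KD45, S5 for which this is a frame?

Serial (axiom D): yes — every world has a successor (e.g. 0 R 0).
Euclidean (axiom 5): yes — any two successors of a common world are R-related.
Transitive (axiom 4): yes — every two-step R-path is closed by a direct edge.
Reflexive (axiom T): yes — every world is R-related to itself.
So F validates K, D, KD45, S5. The strongest is S5.

S5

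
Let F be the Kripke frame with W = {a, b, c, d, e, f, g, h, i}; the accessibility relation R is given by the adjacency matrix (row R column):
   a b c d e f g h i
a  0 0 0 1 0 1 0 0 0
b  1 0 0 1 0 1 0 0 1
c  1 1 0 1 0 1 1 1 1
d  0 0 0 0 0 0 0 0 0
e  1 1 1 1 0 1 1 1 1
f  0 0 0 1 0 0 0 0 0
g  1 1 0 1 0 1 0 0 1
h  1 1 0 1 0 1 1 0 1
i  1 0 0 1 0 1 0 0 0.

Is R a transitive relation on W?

Yes

Transitive: yes — every two-step R-path is closed by a direct edge.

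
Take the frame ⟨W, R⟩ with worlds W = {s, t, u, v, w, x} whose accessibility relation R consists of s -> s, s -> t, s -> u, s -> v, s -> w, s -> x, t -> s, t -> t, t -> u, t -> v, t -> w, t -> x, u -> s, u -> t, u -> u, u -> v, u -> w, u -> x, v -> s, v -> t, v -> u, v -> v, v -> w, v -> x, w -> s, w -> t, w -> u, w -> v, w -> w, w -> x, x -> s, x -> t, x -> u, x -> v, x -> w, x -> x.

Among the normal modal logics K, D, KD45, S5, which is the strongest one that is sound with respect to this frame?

Serial (axiom D): yes — every world has a successor (e.g. s R s).
Euclidean (axiom 5): yes — any two successors of a common world are R-related.
Transitive (axiom 4): yes — every two-step R-path is closed by a direct edge.
Reflexive (axiom T): yes — every world is R-related to itself.
So F validates K, D, KD45, S5. The strongest is S5.

S5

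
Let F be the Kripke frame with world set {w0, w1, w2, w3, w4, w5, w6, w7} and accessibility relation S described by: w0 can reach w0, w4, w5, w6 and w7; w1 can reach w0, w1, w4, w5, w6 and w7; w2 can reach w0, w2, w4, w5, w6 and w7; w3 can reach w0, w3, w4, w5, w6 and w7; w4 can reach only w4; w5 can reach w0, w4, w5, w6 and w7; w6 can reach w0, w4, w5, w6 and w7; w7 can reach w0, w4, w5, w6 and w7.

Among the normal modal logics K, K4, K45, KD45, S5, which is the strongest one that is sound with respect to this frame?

K4

Transitive (axiom 4): yes — every two-step S-path is closed by a direct edge.
Euclidean (axiom 5): no — w0 S w4 and w0 S w5, but not w4 S w5.
Serial (axiom D): yes — every world has a successor (e.g. w0 S w0).
Reflexive (axiom T): yes — every world is S-related to itself.
So F validates K, K4; K45 would additionally require S to be Euclidean. The strongest is K4.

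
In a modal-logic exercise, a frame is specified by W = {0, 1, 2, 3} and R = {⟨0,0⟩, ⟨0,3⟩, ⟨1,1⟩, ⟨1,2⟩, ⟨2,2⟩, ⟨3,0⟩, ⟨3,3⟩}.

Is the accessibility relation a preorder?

Reflexive: yes — every world is R-related to itself.
Transitive: yes — every two-step R-path is closed by a direct edge.
So R is a preorder.

Yes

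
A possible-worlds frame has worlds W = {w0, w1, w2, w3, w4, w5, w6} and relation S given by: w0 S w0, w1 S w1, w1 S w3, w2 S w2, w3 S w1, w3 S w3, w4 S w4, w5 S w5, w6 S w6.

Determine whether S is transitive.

Yes

Transitive: yes — every two-step S-path is closed by a direct edge.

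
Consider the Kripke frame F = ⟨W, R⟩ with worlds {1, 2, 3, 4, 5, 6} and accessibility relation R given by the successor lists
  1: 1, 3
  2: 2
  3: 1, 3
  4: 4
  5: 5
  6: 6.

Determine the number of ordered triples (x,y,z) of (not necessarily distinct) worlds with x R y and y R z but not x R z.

0

R is transitive; there are no such tuples.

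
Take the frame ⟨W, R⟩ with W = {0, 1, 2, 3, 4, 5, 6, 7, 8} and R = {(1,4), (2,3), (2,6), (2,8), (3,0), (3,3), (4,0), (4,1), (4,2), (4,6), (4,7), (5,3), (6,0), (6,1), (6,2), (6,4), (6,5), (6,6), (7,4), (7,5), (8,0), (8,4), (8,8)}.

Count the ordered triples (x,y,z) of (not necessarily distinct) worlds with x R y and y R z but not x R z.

Enumerating: (1,4,0), (1,4,1), (1,4,2), (1,4,6), (1,4,7), (2,3,0), (2,6,0), (2,6,1), (2,6,2), (2,6,4), (2,6,5), (2,8,0), … and 23 more.
Total: 35.

35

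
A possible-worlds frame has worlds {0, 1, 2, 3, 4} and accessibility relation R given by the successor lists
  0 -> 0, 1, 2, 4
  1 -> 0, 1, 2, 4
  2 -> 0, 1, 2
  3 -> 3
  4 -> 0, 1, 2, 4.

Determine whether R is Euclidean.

No

Euclidean: no — 0 R 2 and 0 R 4, but not 2 R 4.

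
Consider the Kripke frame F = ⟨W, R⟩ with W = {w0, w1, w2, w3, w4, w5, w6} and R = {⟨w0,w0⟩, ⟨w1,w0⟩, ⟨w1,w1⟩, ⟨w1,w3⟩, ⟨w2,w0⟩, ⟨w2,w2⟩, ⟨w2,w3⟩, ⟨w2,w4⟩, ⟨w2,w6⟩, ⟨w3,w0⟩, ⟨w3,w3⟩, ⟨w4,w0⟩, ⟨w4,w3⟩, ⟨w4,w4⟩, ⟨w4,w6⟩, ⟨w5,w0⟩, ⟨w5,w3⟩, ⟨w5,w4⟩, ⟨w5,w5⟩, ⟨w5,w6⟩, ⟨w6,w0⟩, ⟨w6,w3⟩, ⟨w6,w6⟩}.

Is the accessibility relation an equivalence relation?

Reflexive: yes — every world is R-related to itself.
Symmetric: no — w1 R w0 but not w0 R w1.
Transitive: yes — every two-step R-path is closed by a direct edge.
So R is not an equivalence relation.

No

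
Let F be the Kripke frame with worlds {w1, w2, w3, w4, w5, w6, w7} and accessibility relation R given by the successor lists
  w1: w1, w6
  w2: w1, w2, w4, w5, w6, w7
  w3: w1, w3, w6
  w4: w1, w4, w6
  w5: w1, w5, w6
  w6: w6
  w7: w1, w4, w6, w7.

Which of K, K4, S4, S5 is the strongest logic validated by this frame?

S4

Transitive (axiom 4): yes — every two-step R-path is closed by a direct edge.
Reflexive (axiom T): yes — every world is R-related to itself.
Euclidean (axiom 5): no — w2 R w1 and w2 R w4, but not w1 R w4.
So F validates K, K4, S4; S5 would additionally require R to be Euclidean. The strongest is S4.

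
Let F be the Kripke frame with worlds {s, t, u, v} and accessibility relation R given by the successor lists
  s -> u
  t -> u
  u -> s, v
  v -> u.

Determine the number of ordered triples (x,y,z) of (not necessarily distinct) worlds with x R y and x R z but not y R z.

7

Enumerating: (s,u,u), (t,u,u), (u,s,s), (u,s,v), (u,v,s), (u,v,v), (v,u,u).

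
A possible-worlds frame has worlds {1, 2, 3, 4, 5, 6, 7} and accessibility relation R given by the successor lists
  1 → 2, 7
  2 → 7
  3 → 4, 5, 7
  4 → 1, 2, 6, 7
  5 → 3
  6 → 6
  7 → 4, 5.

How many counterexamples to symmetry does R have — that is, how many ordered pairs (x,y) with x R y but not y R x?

9

Enumerating: (1,2), (1,7), (2,7), (3,4), (3,7), (4,1), (4,2), (4,6), (7,5).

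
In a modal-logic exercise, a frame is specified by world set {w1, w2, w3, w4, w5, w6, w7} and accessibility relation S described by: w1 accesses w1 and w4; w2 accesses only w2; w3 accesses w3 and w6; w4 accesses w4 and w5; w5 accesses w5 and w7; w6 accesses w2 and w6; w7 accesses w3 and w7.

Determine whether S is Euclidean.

Euclidean: no — w1 S w4 and w1 S w1, but not w4 S w1.

No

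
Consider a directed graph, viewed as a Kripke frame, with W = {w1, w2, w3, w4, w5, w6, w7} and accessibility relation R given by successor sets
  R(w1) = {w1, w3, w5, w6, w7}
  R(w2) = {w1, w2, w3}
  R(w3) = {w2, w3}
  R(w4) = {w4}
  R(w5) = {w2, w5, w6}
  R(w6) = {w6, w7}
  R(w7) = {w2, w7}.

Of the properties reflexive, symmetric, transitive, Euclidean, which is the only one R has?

reflexive

Reflexive: yes — every world is R-related to itself.
Symmetric: no — w1 R w3 but not w3 R w1.
Transitive: no — w1 R w3 and w3 R w2, but not w1 R w2.
Euclidean: no — w1 R w3 and w1 R w5, but not w3 R w5.
Only reflexive holds.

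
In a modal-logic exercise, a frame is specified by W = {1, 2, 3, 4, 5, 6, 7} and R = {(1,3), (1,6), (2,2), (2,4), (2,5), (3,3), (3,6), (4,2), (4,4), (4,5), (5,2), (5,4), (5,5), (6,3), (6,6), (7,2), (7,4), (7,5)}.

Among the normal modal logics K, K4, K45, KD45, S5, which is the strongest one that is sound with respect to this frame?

KD45

Transitive (axiom 4): yes — every two-step R-path is closed by a direct edge.
Euclidean (axiom 5): yes — any two successors of a common world are R-related.
Serial (axiom D): yes — every world has a successor (e.g. 1 R 3).
Reflexive (axiom T): no — 1 is not related to itself.
So F validates K, K4, K45, KD45; S5 would additionally require R to be reflexive. The strongest is KD45.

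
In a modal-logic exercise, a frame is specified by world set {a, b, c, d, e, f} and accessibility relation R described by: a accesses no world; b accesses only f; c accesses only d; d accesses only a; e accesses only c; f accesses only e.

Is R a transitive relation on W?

No

Transitive: no — b R f and f R e, but not b R e.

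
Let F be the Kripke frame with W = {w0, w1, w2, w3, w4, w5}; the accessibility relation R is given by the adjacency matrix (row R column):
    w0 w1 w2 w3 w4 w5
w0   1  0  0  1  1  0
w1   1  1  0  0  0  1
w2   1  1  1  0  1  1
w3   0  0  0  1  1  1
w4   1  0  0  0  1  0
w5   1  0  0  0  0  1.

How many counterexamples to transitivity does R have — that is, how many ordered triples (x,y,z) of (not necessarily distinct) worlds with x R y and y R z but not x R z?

9

Enumerating: (w0,w3,w5), (w1,w0,w3), (w1,w0,w4), (w2,w0,w3), (w3,w4,w0), (w3,w5,w0), (w4,w0,w3), (w5,w0,w3), (w5,w0,w4).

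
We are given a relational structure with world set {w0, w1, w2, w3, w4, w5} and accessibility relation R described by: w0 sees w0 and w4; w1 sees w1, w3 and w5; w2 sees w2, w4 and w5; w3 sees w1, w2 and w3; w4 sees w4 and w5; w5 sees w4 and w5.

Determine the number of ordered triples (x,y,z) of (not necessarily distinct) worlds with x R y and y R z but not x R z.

6

Enumerating: (w0,w4,w5), (w1,w3,w2), (w1,w5,w4), (w3,w1,w5), (w3,w2,w4), (w3,w2,w5).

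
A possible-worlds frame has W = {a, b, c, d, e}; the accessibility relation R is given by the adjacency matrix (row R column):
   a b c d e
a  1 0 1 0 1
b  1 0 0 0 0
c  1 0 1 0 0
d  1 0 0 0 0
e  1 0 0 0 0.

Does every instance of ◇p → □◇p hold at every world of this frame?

No

By correspondence theory, 5 is valid on a frame iff R is Euclidean.
Euclidean: no — a R c and a R e, but not c R e.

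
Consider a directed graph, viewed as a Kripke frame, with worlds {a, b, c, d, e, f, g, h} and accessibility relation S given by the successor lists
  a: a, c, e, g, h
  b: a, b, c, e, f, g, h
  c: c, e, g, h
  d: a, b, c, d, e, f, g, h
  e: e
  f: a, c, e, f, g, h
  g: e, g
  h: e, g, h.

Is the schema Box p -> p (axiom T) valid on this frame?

By correspondence theory, T is valid on a frame iff S is reflexive.
Reflexive: yes — every world is S-related to itself.

Yes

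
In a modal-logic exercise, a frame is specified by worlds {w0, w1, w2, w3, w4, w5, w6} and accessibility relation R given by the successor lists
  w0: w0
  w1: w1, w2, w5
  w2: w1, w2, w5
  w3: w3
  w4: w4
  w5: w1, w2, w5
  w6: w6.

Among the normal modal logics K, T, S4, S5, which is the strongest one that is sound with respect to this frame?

S5

Reflexive (axiom T): yes — every world is R-related to itself.
Transitive (axiom 4): yes — every two-step R-path is closed by a direct edge.
Euclidean (axiom 5): yes — any two successors of a common world are R-related.
So F validates K, T, S4, S5. The strongest is S5.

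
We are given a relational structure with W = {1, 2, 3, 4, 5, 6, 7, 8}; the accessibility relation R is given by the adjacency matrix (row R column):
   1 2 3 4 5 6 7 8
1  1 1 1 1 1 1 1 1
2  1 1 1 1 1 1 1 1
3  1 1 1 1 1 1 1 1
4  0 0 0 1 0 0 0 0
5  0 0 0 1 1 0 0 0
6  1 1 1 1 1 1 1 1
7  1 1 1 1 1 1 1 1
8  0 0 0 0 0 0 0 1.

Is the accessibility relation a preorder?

Yes

Reflexive: yes — every world is R-related to itself.
Transitive: yes — every two-step R-path is closed by a direct edge.
So R is a preorder.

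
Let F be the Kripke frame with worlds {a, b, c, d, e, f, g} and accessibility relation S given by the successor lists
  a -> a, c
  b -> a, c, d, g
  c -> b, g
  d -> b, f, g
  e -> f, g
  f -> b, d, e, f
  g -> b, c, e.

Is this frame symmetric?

Symmetric: no — a S c but not c S a.

No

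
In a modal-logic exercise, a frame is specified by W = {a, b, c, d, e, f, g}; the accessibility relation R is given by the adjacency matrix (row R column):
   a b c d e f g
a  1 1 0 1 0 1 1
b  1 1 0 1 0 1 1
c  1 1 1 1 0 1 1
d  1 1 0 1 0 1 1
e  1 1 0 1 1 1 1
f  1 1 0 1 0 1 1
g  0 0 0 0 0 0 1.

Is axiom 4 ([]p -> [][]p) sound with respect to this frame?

The schema 4 characterises exactly the transitive frames.
Transitive: yes — every two-step R-path is closed by a direct edge.

Yes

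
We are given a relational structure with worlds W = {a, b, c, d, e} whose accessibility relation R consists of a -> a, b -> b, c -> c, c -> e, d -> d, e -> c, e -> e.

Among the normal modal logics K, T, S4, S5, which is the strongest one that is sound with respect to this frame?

Reflexive (axiom T): yes — every world is R-related to itself.
Transitive (axiom 4): yes — every two-step R-path is closed by a direct edge.
Euclidean (axiom 5): yes — any two successors of a common world are R-related.
So F validates K, T, S4, S5. The strongest is S5.

S5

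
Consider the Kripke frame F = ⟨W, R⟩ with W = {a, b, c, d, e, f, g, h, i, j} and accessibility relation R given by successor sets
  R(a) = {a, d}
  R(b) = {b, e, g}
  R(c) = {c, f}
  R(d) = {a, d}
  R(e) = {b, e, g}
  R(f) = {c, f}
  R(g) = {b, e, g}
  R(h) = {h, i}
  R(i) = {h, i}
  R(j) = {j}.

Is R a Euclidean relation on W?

Euclidean: yes — any two successors of a common world are R-related.

Yes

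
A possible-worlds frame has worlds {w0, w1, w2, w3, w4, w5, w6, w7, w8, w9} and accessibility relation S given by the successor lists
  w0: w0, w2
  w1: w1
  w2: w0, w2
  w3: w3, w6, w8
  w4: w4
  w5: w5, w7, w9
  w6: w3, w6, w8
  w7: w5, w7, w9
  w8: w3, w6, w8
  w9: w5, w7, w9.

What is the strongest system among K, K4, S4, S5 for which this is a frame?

Transitive (axiom 4): yes — every two-step S-path is closed by a direct edge.
Reflexive (axiom T): yes — every world is S-related to itself.
Euclidean (axiom 5): yes — any two successors of a common world are S-related.
So F validates K, K4, S4, S5. The strongest is S5.

S5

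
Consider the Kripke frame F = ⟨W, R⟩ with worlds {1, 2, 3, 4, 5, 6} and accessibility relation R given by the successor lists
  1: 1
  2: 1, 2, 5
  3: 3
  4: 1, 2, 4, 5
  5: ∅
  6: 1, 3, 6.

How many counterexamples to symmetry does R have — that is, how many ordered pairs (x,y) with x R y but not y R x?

Enumerating: (2,1), (2,5), (4,1), (4,2), (4,5), (6,1), (6,3).

7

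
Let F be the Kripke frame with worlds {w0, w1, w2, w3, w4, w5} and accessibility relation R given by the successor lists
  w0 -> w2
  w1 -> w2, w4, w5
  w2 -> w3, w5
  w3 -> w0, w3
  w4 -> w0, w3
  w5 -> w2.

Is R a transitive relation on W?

Transitive: no — w0 R w2 and w2 R w3, but not w0 R w3.

No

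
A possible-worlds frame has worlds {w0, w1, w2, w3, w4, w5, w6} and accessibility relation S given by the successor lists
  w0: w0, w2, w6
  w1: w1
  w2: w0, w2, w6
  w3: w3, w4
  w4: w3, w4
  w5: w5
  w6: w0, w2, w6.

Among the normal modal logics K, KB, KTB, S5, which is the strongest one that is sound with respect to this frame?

Symmetric (axiom B): yes — every pair in S has its reverse in S.
Reflexive (axiom T): yes — every world is S-related to itself.
Euclidean (axiom 5): yes — any two successors of a common world are S-related.
So F validates K, KB, KTB, S5. The strongest is S5.

S5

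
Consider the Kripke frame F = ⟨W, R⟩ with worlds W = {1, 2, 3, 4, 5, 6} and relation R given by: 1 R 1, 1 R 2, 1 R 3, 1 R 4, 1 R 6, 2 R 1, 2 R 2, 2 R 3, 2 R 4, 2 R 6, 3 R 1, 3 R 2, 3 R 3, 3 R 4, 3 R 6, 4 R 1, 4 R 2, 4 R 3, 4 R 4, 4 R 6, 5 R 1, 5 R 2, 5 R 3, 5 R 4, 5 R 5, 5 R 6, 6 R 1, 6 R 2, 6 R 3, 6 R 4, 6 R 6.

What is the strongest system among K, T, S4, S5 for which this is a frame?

Reflexive (axiom T): yes — every world is R-related to itself.
Transitive (axiom 4): yes — every two-step R-path is closed by a direct edge.
Euclidean (axiom 5): no — 5 R 1 and 5 R 5, but not 1 R 5.
So F validates K, T, S4; S5 would additionally require R to be Euclidean. The strongest is S4.

S4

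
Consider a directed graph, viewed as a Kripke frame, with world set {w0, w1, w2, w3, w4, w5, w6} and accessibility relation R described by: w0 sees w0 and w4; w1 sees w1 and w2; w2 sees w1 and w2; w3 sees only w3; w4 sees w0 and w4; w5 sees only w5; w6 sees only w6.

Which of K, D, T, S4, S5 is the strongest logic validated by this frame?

Serial (axiom D): yes — every world has a successor (e.g. w0 R w0).
Reflexive (axiom T): yes — every world is R-related to itself.
Transitive (axiom 4): yes — every two-step R-path is closed by a direct edge.
Euclidean (axiom 5): yes — any two successors of a common world are R-related.
So F validates K, D, T, S4, S5. The strongest is S5.

S5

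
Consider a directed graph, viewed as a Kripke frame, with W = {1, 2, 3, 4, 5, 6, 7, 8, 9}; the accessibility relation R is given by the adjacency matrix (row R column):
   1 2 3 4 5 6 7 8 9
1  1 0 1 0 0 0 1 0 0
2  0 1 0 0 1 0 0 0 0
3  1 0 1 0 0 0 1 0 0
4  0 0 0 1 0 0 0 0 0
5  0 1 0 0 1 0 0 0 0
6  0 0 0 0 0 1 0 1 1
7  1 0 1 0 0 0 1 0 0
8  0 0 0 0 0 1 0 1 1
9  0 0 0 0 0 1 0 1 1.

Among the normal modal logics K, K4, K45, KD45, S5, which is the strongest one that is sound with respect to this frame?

Transitive (axiom 4): yes — every two-step R-path is closed by a direct edge.
Euclidean (axiom 5): yes — any two successors of a common world are R-related.
Serial (axiom D): yes — every world has a successor (e.g. 1 R 1).
Reflexive (axiom T): yes — every world is R-related to itself.
So F validates K, K4, K45, KD45, S5. The strongest is S5.

S5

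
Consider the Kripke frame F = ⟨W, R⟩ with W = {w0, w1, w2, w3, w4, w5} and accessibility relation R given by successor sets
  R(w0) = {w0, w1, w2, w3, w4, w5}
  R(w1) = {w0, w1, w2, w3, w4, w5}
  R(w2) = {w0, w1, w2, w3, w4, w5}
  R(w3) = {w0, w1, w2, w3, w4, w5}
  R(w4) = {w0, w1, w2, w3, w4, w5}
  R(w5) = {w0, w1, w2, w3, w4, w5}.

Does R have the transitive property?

Yes

Transitive: yes — every two-step R-path is closed by a direct edge.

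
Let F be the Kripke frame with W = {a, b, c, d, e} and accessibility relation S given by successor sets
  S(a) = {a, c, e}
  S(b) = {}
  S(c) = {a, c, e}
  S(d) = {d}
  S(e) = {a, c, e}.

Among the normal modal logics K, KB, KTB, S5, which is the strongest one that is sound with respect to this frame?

KB

Symmetric (axiom B): yes — every pair in S has its reverse in S.
Reflexive (axiom T): no — b is not related to itself.
Euclidean (axiom 5): yes — any two successors of a common world are S-related.
So F validates K, KB; KTB would additionally require S to be reflexive. The strongest is KB.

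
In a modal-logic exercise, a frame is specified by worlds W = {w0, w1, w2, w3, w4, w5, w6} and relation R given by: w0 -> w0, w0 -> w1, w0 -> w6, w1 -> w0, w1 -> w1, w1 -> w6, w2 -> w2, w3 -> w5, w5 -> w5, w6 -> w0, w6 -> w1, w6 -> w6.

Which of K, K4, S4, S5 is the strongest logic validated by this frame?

Transitive (axiom 4): yes — every two-step R-path is closed by a direct edge.
Reflexive (axiom T): no — w3 is not related to itself.
Euclidean (axiom 5): yes — any two successors of a common world are R-related.
So F validates K, K4; S4 would additionally require R to be reflexive. The strongest is K4.

K4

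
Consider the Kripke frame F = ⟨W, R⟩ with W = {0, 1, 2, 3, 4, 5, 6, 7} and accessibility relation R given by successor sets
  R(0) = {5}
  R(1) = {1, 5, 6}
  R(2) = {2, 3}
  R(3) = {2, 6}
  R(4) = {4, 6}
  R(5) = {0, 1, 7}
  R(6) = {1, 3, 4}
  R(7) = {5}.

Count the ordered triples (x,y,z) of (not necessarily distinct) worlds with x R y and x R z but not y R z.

Enumerating: (0,5,5), (1,5,5), (1,5,6), (1,6,5), (1,6,6), (2,3,3), (3,2,6), (3,6,2), (3,6,6), (4,6,6), (5,0,0), (5,0,1), … and 14 more.
Total: 26.

26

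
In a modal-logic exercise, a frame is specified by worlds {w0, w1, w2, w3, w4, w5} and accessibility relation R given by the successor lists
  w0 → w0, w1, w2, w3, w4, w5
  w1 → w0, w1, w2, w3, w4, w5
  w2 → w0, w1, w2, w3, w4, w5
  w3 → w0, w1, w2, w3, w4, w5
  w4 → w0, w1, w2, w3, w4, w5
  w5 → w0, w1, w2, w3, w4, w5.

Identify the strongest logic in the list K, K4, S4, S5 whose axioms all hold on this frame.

S5

Transitive (axiom 4): yes — every two-step R-path is closed by a direct edge.
Reflexive (axiom T): yes — every world is R-related to itself.
Euclidean (axiom 5): yes — any two successors of a common world are R-related.
So F validates K, K4, S4, S5. The strongest is S5.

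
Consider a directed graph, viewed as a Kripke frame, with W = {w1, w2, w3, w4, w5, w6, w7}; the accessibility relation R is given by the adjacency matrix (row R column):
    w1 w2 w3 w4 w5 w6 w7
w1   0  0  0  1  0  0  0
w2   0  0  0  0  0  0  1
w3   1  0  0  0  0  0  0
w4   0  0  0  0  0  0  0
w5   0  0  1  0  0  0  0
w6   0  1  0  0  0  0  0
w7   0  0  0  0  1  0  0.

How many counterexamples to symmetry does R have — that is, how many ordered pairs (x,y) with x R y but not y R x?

6

Enumerating: (w1,w4), (w2,w7), (w3,w1), (w5,w3), (w6,w2), (w7,w5).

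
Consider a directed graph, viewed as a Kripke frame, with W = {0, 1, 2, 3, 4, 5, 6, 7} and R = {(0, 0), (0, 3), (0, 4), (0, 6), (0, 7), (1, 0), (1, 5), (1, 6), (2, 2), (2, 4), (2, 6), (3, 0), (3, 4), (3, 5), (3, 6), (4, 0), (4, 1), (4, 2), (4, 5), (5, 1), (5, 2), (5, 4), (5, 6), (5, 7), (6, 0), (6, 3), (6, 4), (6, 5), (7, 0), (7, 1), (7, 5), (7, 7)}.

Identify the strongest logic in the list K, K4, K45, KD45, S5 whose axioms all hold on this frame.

K

Transitive (axiom 4): no — 0 R 3 and 3 R 5, but not 0 R 5.
Euclidean (axiom 5): no — 0 R 3 and 0 R 7, but not 3 R 7.
Serial (axiom D): yes — every world has a successor (e.g. 0 R 0).
Reflexive (axiom T): no — 1 is not related to itself.
So F validates K; K4 would additionally require R to be transitive. The strongest is K.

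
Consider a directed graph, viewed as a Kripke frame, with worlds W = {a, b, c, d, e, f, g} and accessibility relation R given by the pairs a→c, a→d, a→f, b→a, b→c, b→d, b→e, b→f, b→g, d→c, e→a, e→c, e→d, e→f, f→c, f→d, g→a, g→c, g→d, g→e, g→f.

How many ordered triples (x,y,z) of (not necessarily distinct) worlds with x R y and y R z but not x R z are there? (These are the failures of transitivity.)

R is transitive; there are no such tuples.

0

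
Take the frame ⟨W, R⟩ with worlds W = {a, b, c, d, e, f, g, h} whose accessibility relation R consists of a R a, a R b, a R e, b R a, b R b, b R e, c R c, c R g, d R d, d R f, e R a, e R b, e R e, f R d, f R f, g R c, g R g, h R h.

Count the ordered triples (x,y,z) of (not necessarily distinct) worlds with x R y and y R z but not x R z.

R is transitive; there are no such tuples.

0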